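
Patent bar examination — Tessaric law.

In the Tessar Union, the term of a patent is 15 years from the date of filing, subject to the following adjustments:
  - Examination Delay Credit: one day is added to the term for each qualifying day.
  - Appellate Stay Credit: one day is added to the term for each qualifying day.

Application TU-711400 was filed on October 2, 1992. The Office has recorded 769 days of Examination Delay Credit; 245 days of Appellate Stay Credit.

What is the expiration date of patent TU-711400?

Base term: filing date + 15 years → 2 October 2007.
Examination Delay Credit: +769 days → 9 November 2009.
Appellate Stay Credit: +245 days → 12 July 2010.

2010-07-12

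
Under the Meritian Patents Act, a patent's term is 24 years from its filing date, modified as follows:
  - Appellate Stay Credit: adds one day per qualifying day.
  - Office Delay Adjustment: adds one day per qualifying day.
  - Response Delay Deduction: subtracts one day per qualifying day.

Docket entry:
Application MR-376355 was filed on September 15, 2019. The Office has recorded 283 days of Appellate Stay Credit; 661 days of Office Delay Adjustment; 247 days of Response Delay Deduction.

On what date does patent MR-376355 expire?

August 12, 2045

Base term: filing date + 24 years → 15 September 2043.
Appellate Stay Credit: +283 days → 24 June 2044.
Office Delay Adjustment: +661 days → 16 April 2046.
Response Delay Deduction: −247 days → 12 August 2045.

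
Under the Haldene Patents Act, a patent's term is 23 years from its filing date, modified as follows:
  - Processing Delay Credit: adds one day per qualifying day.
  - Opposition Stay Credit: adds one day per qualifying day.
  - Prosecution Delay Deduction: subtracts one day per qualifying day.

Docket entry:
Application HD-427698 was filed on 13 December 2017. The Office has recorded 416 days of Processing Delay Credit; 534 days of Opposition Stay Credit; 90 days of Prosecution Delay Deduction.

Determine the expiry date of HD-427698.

2043-04-22

Base term: filing date + 23 years → 13 December 2040.
Processing Delay Credit: +416 days → 2 February 2042.
Opposition Stay Credit: +534 days → 21 July 2043.
Prosecution Delay Deduction: −90 days → 22 April 2043.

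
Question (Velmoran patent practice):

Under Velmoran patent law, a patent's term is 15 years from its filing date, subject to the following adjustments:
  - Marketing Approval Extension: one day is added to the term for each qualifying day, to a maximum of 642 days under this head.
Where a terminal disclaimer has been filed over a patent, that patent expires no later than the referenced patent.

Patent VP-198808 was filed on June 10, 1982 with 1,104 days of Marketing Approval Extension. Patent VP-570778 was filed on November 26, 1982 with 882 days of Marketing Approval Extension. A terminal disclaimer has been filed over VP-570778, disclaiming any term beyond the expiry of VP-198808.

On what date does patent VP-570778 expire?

Natural term of VP-570778:
  Base: filing + 15 years → 26 November 1997.
  Marketing Approval Extension: 882 days claimed exceeds the 642-day cap, so +642 days → 30 August 1999.
Expiry of referenced patent VP-198808:
  Base: filing + 15 years → 10 June 1997.
  Marketing Approval Extension: 1104 days claimed exceeds the 642-day cap, so +642 days → 14 March 1999.
Terminal disclaimer: VP-570778 expires on the earlier of 30 August 1999 and 14 March 1999.

1999-03-14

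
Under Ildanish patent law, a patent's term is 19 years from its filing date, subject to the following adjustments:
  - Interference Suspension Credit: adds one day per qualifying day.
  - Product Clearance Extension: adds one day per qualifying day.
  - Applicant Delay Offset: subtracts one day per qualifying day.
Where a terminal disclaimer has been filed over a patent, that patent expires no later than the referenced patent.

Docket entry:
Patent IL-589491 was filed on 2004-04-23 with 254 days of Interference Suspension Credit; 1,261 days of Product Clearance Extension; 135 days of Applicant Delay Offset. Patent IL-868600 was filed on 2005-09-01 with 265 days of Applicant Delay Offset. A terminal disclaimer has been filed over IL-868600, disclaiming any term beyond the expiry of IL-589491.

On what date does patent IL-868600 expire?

2023-12-11

Natural term of IL-868600:
  Base: filing + 19 years → 1 September 2024.
  Applicant Delay Offset: −265 days → 11 December 2023.
Expiry of referenced patent IL-589491:
  Base: filing + 19 years → 23 April 2023.
  Interference Suspension Credit: +254 days → 2 January 2024.
  Product Clearance Extension: +1261 days → 16 June 2027.
  Applicant Delay Offset: −135 days → 1 February 2027.
Terminal disclaimer: IL-868600 expires on the earlier of 11 December 2023 and 1 February 2027.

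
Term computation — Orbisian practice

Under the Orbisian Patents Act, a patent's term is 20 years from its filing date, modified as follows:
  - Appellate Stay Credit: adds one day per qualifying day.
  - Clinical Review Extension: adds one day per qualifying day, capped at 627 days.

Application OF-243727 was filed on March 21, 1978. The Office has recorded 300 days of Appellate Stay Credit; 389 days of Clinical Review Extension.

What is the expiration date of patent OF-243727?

Base term: filing date + 20 years → 21 March 1998.
Appellate Stay Credit: +300 days → 15 January 1999.
Clinical Review Extension: 389 days (within the 627-day cap) → +389 days → 8 February 2000.

February 8, 2000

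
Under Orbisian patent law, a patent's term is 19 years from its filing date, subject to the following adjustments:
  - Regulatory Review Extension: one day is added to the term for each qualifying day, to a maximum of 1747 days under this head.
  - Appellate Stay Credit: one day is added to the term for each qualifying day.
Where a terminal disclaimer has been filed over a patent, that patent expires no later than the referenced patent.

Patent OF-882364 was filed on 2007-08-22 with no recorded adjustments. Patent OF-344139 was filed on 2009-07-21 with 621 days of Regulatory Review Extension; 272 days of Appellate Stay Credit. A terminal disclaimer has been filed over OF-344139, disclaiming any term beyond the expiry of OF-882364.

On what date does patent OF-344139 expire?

August 22, 2026

Natural term of OF-344139:
  Base: filing + 19 years → 21 July 2028.
  Regulatory Review Extension: 621 days (within the 1747-day cap) → +621 days → 3 April 2030.
  Appellate Stay Credit: +272 days → 31 December 2030.
Expiry of referenced patent OF-882364:
  Base: filing + 19 years → 22 August 2026.
Terminal disclaimer: OF-344139 expires on the earlier of 31 December 2030 and 22 August 2026.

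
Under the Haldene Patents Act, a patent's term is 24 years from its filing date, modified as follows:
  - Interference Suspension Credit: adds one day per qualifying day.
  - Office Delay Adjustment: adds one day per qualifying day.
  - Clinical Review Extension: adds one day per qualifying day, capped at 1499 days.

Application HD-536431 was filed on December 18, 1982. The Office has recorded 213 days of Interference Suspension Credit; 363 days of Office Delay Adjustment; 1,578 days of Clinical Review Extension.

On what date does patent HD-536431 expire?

2012-08-23

Base term: filing date + 24 years → 18 December 2006.
Interference Suspension Credit: +213 days → 19 July 2007.
Office Delay Adjustment: +363 days → 16 July 2008.
Clinical Review Extension: 1578 days claimed exceeds the 1499-day cap, so +1499 days → 23 August 2012.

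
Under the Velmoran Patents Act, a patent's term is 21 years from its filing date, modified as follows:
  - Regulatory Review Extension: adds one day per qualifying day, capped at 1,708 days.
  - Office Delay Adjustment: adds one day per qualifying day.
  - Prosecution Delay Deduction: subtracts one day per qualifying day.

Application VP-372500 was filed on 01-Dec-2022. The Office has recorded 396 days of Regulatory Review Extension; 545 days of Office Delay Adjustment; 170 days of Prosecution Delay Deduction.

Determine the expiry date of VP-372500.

January 10, 2046

Base term: filing date + 21 years → 1 December 2043.
Regulatory Review Extension: 396 days (within the 1708-day cap) → +396 days → 31 December 2044.
Office Delay Adjustment: +545 days → 29 June 2046.
Prosecution Delay Deduction: −170 days → 10 January 2046.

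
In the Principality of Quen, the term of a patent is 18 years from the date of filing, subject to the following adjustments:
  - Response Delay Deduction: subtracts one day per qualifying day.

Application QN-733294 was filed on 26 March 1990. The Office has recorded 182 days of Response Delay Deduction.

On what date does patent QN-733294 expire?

2007-09-26

Base term: filing date + 18 years → 26 March 2008.
Response Delay Deduction: −182 days → 26 September 2007.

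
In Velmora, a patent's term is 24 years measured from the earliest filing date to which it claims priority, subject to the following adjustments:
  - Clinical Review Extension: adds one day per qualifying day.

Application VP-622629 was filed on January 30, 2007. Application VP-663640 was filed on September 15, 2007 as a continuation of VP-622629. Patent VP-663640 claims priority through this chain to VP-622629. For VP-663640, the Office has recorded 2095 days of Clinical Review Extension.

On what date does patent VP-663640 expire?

Earliest priority filing: 30 January 2007.
Base term: 30 January 2007 + 24 years → 30 January 2031.
Clinical Review Extension: +2095 days → 25 October 2036.

October 25, 2036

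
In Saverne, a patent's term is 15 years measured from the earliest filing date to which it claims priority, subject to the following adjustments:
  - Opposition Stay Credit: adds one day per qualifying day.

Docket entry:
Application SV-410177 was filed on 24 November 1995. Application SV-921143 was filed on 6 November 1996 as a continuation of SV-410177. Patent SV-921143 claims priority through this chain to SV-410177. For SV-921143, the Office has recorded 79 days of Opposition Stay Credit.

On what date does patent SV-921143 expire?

February 11, 2011

Earliest priority filing: 24 November 1995.
Base term: 24 November 1995 + 15 years → 24 November 2010.
Opposition Stay Credit: +79 days → 11 February 2011.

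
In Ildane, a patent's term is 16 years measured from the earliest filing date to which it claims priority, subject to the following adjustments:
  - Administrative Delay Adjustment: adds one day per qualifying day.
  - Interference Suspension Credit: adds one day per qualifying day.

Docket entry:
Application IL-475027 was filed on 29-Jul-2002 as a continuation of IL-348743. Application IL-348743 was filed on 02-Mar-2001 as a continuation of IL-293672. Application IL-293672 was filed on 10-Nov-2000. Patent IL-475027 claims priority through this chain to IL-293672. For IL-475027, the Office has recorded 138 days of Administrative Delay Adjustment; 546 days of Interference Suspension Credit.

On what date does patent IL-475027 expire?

Earliest priority filing: 10 November 2000.
Base term: 10 November 2000 + 16 years → 10 November 2016.
Administrative Delay Adjustment: +138 days → 28 March 2017.
Interference Suspension Credit: +546 days → 25 September 2018.

September 25, 2018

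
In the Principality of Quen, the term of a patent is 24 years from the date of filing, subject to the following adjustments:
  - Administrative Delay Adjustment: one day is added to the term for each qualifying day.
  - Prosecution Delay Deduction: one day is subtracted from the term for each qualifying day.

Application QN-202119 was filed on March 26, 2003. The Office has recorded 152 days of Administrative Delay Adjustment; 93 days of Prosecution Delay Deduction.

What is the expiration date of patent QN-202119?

May 24, 2027

Base term: filing date + 24 years → 26 March 2027.
Administrative Delay Adjustment: +152 days → 25 August 2027.
Prosecution Delay Deduction: −93 days → 24 May 2027.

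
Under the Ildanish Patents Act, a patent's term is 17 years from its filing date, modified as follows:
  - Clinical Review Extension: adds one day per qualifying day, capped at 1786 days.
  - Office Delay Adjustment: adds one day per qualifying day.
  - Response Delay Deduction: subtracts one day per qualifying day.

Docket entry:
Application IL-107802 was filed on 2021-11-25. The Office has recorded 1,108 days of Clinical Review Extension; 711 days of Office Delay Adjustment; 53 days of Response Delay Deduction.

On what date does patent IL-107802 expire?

2043-09-26

Base term: filing date + 17 years → 25 November 2038.
Clinical Review Extension: 1108 days (within the 1786-day cap) → +1108 days → 7 December 2041.
Office Delay Adjustment: +711 days → 18 November 2043.
Response Delay Deduction: −53 days → 26 September 2043.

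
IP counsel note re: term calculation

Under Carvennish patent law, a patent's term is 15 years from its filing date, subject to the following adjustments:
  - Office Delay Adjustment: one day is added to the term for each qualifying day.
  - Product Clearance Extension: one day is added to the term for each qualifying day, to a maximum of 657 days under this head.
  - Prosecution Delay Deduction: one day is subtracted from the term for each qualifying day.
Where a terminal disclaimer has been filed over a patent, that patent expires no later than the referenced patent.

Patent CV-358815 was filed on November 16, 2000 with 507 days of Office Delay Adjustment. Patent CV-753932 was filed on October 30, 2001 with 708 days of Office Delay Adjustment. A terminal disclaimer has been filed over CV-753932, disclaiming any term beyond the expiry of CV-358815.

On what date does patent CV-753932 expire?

Natural term of CV-753932:
  Base: filing + 15 years → 30 October 2016.
  Office Delay Adjustment: +708 days → 8 October 2018.
Expiry of referenced patent CV-358815:
  Base: filing + 15 years → 16 November 2015.
  Office Delay Adjustment: +507 days → 6 April 2017.
Terminal disclaimer: CV-753932 expires on the earlier of 8 October 2018 and 6 April 2017.

2017-04-06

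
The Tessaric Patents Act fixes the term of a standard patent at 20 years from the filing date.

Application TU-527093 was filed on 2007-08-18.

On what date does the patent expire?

2027-08-18

Filing date + 20 years → 18 August 2027.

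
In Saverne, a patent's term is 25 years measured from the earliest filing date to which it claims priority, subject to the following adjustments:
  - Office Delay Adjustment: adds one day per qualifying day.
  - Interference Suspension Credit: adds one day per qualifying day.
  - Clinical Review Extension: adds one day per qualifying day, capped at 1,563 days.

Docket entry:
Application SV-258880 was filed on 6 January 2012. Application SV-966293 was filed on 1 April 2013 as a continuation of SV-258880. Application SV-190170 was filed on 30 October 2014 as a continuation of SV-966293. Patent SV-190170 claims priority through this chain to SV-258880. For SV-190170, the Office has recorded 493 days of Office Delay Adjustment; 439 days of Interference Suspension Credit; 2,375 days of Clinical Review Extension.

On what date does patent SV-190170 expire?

2043-11-06

Earliest priority filing: 6 January 2012.
Base term: 6 January 2012 + 25 years → 6 January 2037.
Office Delay Adjustment: +493 days → 14 May 2038.
Interference Suspension Credit: +439 days → 27 July 2039.
Clinical Review Extension: 2375 days claimed exceeds the 1563-day cap, so +1563 days → 6 November 2043.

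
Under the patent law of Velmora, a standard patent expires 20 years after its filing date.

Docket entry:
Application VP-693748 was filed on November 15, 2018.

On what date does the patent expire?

Filing date + 20 years → 15 November 2038.

November 15, 2038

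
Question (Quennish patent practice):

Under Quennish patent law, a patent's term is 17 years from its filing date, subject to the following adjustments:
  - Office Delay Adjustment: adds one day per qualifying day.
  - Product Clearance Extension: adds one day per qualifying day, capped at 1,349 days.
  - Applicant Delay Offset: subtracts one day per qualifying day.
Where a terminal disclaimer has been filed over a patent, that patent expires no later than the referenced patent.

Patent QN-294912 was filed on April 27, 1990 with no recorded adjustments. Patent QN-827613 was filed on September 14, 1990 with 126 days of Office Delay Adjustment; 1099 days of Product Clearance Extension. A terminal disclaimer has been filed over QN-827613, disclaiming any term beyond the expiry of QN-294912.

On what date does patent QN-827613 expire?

Natural term of QN-827613:
  Base: filing + 17 years → 14 September 2007.
  Office Delay Adjustment: +126 days → 18 January 2008.
  Product Clearance Extension: 1099 days (within the 1349-day cap) → +1099 days → 21 January 2011.
Expiry of referenced patent QN-294912:
  Base: filing + 17 years → 27 April 2007.
Terminal disclaimer: QN-827613 expires on the earlier of 21 January 2011 and 27 April 2007.

2007-04-27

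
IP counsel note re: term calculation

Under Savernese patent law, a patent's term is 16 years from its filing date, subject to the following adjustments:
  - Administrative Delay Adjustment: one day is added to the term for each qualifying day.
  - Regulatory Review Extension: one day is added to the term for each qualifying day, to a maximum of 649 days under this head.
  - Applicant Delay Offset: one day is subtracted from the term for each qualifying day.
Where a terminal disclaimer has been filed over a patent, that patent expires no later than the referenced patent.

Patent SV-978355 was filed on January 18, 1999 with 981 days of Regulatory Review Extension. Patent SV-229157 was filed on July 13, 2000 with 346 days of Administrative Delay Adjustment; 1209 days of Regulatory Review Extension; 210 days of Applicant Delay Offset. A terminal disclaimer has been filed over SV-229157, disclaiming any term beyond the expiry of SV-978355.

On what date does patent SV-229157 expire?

2016-10-28

Natural term of SV-229157:
  Base: filing + 16 years → 13 July 2016.
  Administrative Delay Adjustment: +346 days → 24 June 2017.
  Regulatory Review Extension: 1209 days claimed exceeds the 649-day cap, so +649 days → 4 April 2019.
  Applicant Delay Offset: −210 days → 6 September 2018.
Expiry of referenced patent SV-978355:
  Base: filing + 16 years → 18 January 2015.
  Regulatory Review Extension: 981 days claimed exceeds the 649-day cap, so +649 days → 28 October 2016.
Terminal disclaimer: SV-229157 expires on the earlier of 6 September 2018 and 28 October 2016.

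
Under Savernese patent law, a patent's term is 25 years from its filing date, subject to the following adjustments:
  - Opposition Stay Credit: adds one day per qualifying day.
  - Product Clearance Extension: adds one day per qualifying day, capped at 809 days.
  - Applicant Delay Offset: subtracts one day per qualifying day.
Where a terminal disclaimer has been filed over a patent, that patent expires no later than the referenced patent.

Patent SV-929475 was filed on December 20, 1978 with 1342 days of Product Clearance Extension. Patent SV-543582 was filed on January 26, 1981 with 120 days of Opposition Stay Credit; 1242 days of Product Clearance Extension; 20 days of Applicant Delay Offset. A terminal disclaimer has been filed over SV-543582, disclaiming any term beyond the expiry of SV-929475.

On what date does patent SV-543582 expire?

March 8, 2006

Natural term of SV-543582:
  Base: filing + 25 years → 26 January 2006.
  Opposition Stay Credit: +120 days → 26 May 2006.
  Product Clearance Extension: 1242 days claimed exceeds the 809-day cap, so +809 days → 12 August 2008.
  Applicant Delay Offset: −20 days → 23 July 2008.
Expiry of referenced patent SV-929475:
  Base: filing + 25 years → 20 December 2003.
  Product Clearance Extension: 1342 days claimed exceeds the 809-day cap, so +809 days → 8 March 2006.
Terminal disclaimer: SV-543582 expires on the earlier of 23 July 2008 and 8 March 2006.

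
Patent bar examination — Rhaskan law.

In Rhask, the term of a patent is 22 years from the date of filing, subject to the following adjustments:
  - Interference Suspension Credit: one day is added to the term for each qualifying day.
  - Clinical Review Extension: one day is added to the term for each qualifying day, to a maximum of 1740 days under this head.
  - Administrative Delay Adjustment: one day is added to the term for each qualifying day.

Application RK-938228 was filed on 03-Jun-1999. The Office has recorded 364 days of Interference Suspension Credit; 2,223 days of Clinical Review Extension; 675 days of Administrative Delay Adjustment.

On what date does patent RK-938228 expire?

January 11, 2029

Base term: filing date + 22 years → 3 June 2021.
Interference Suspension Credit: +364 days → 2 June 2022.
Clinical Review Extension: 2223 days claimed exceeds the 1740-day cap, so +1740 days → 8 March 2027.
Administrative Delay Adjustment: +675 days → 11 January 2029.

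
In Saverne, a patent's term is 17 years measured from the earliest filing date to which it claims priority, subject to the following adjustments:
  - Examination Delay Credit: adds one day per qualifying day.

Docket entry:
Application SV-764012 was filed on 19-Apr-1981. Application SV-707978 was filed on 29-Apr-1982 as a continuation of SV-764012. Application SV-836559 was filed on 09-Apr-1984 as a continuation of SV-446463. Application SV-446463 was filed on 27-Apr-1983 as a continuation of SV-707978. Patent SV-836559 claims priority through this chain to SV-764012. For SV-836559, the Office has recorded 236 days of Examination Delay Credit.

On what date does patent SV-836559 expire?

Earliest priority filing: 19 April 1981.
Base term: 19 April 1981 + 17 years → 19 April 1998.
Examination Delay Credit: +236 days → 11 December 1998.

December 11, 1998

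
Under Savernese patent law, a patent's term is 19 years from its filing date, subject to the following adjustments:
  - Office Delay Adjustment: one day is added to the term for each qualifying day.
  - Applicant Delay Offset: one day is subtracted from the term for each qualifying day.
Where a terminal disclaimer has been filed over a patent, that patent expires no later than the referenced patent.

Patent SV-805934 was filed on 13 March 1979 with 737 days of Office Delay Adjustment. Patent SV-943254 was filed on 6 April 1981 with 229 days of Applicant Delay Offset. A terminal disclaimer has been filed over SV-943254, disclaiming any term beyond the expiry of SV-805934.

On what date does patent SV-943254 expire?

August 21, 1999

Natural term of SV-943254:
  Base: filing + 19 years → 6 April 2000.
  Applicant Delay Offset: −229 days → 21 August 1999.
Expiry of referenced patent SV-805934:
  Base: filing + 19 years → 13 March 1998.
  Office Delay Adjustment: +737 days → 19 March 2000.
Terminal disclaimer: SV-943254 expires on the earlier of 21 August 1999 and 19 March 2000.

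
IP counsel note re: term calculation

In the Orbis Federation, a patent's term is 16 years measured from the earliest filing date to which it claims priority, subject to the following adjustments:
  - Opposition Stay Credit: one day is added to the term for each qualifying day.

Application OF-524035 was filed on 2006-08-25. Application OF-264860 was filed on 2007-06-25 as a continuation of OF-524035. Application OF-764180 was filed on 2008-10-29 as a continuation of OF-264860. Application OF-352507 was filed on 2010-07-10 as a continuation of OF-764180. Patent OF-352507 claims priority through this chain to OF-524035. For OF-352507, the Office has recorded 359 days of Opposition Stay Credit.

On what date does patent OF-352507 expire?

August 19, 2023

Earliest priority filing: 25 August 2006.
Base term: 25 August 2006 + 16 years → 25 August 2022.
Opposition Stay Credit: +359 days → 19 August 2023.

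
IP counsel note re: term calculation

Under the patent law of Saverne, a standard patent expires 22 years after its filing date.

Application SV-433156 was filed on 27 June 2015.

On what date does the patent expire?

2037-06-27

Filing date + 22 years → 27 June 2037.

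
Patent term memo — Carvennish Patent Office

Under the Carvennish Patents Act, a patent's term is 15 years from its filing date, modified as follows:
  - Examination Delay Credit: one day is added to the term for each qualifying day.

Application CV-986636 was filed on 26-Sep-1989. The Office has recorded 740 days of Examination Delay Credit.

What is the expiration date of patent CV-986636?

Base term: filing date + 15 years → 26 September 2004.
Examination Delay Credit: +740 days → 6 October 2006.

2006-10-06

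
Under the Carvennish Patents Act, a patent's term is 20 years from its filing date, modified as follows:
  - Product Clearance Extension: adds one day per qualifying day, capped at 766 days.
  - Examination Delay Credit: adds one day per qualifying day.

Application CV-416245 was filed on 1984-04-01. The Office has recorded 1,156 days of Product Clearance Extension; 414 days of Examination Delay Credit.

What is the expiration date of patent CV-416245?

Base term: filing date + 20 years → 1 April 2004.
Product Clearance Extension: 1156 days claimed exceeds the 766-day cap, so +766 days → 7 May 2006.
Examination Delay Credit: +414 days → 25 June 2007.

June 25, 2007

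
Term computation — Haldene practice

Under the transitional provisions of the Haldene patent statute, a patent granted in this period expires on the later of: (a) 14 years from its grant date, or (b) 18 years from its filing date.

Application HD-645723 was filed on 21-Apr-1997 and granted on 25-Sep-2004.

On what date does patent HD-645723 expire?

(a) grant + 14 years → 25 September 2018.
(b) filing + 18 years → 21 April 2015.
Later of the two: 25 September 2018.

September 25, 2018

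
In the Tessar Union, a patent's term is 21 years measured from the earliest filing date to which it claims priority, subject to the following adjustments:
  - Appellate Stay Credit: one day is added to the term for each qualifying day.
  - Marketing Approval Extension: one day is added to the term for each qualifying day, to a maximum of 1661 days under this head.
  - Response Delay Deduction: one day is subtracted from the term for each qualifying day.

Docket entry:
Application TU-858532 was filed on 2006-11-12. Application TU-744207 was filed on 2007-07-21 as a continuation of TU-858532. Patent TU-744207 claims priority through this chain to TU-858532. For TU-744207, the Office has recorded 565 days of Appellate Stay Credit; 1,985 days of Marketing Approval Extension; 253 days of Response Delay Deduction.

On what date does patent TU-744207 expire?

Earliest priority filing: 12 November 2006.
Base term: 12 November 2006 + 21 years → 12 November 2027.
Appellate Stay Credit: +565 days → 30 May 2029.
Marketing Approval Extension: 1985 days claimed exceeds the 1661-day cap, so +1661 days → 16 December 2033.
Response Delay Deduction: −253 days → 7 April 2033.

2033-04-07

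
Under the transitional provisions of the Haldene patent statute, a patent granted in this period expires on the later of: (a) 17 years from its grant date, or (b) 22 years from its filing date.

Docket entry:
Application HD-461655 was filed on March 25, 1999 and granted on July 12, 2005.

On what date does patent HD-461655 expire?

(a) grant + 17 years → 12 July 2022.
(b) filing + 22 years → 25 March 2021.
Later of the two: 12 July 2022.

2022-07-12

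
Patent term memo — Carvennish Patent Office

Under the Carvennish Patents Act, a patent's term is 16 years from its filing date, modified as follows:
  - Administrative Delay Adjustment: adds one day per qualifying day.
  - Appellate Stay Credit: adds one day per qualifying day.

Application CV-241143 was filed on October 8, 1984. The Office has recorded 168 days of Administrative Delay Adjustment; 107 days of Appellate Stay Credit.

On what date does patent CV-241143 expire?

Base term: filing date + 16 years → 8 October 2000.
Administrative Delay Adjustment: +168 days → 25 March 2001.
Appellate Stay Credit: +107 days → 10 July 2001.

July 10, 2001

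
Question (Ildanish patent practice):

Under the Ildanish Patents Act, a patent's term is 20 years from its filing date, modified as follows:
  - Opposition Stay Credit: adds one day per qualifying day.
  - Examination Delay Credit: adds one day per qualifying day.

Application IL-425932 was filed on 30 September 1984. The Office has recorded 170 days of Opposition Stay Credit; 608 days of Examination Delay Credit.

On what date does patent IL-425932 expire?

November 17, 2006

Base term: filing date + 20 years → 30 September 2004.
Opposition Stay Credit: +170 days → 19 March 2005.
Examination Delay Credit: +608 days → 17 November 2006.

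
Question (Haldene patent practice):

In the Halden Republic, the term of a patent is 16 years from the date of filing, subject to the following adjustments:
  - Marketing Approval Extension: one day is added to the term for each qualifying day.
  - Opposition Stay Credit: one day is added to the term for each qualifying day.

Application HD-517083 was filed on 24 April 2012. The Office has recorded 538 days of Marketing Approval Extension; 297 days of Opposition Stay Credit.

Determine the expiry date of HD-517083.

August 7, 2030

Base term: filing date + 16 years → 24 April 2028.
Marketing Approval Extension: +538 days → 14 October 2029.
Opposition Stay Credit: +297 days → 7 August 2030.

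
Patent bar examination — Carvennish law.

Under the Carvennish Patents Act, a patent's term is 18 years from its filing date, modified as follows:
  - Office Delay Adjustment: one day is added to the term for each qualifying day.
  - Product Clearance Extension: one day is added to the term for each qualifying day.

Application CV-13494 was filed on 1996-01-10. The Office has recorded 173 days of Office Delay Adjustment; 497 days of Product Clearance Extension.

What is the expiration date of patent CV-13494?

Base term: filing date + 18 years → 10 January 2014.
Office Delay Adjustment: +173 days → 2 July 2014.
Product Clearance Extension: +497 days → 11 November 2015.

November 11, 2015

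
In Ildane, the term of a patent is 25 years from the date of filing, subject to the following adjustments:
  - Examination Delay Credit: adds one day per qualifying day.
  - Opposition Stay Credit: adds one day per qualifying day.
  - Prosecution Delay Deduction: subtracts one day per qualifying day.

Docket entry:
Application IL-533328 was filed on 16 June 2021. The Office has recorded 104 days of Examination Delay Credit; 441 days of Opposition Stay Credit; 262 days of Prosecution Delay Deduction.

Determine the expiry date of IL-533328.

2047-03-26

Base term: filing date + 25 years → 16 June 2046.
Examination Delay Credit: +104 days → 28 September 2046.
Opposition Stay Credit: +441 days → 13 December 2047.
Prosecution Delay Deduction: −262 days → 26 March 2047.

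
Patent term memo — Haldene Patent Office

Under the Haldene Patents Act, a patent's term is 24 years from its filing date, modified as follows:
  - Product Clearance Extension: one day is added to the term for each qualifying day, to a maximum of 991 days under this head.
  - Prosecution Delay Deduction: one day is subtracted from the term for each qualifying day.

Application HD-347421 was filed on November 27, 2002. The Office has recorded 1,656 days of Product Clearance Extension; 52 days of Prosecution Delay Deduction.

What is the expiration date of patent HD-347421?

2029-06-23

Base term: filing date + 24 years → 27 November 2026.
Product Clearance Extension: 1656 days claimed exceeds the 991-day cap, so +991 days → 14 August 2029.
Prosecution Delay Deduction: −52 days → 23 June 2029.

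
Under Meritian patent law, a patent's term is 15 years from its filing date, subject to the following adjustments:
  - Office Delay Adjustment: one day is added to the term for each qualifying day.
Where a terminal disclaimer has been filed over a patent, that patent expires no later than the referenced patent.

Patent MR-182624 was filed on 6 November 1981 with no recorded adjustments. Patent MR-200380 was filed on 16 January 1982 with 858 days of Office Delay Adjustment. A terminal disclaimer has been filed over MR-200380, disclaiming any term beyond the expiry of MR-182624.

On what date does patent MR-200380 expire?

Natural term of MR-200380:
  Base: filing + 15 years → 16 January 1997.
  Office Delay Adjustment: +858 days → 24 May 1999.
Expiry of referenced patent MR-182624:
  Base: filing + 15 years → 6 November 1996.
Terminal disclaimer: MR-200380 expires on the earlier of 24 May 1999 and 6 November 1996.

November 6, 1996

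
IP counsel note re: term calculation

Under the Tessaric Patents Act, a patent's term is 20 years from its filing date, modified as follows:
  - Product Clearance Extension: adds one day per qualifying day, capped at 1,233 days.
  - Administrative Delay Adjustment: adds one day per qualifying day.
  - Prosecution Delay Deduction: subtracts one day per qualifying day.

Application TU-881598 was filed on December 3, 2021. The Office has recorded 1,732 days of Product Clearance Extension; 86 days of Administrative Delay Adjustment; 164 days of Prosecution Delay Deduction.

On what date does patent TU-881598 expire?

Base term: filing date + 20 years → 3 December 2041.
Product Clearance Extension: 1732 days claimed exceeds the 1233-day cap, so +1233 days → 19 April 2045.
Administrative Delay Adjustment: +86 days → 14 July 2045.
Prosecution Delay Deduction: −164 days → 31 January 2045.

January 31, 2045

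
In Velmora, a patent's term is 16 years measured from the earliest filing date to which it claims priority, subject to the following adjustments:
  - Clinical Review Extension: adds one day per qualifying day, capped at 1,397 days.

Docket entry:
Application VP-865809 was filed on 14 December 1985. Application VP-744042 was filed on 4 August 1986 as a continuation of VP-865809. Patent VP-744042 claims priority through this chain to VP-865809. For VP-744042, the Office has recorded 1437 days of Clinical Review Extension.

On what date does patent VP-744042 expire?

Earliest priority filing: 14 December 1985.
Base term: 14 December 1985 + 16 years → 14 December 2001.
Clinical Review Extension: 1437 days claimed exceeds the 1397-day cap, so +1397 days → 11 October 2005.

October 11, 2005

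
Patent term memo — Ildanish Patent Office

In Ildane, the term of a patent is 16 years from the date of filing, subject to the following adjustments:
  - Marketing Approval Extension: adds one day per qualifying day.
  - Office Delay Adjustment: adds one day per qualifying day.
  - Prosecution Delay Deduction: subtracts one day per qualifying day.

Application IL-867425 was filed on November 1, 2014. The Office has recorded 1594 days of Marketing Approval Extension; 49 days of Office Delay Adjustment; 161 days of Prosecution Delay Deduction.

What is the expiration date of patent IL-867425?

Base term: filing date + 16 years → 1 November 2030.
Marketing Approval Extension: +1594 days → 14 March 2035.
Office Delay Adjustment: +49 days → 2 May 2035.
Prosecution Delay Deduction: −161 days → 22 November 2034.

November 22, 2034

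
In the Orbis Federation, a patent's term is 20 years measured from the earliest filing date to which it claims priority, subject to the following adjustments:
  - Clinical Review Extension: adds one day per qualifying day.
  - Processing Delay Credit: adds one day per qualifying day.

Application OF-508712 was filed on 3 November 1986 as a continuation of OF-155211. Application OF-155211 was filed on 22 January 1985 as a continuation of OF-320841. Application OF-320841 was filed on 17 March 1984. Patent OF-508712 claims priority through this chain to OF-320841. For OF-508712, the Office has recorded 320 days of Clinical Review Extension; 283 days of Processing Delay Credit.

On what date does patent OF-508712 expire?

November 10, 2005

Earliest priority filing: 17 March 1984.
Base term: 17 March 1984 + 20 years → 17 March 2004.
Clinical Review Extension: +320 days → 31 January 2005.
Processing Delay Credit: +283 days → 10 November 2005.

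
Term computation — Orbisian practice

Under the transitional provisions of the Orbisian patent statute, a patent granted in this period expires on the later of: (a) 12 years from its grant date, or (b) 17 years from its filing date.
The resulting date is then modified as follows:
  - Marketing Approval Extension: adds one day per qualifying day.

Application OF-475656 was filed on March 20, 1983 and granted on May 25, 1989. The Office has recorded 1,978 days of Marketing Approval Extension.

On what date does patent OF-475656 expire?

October 24, 2006

(a) grant + 12 years → 25 May 2001.
(b) filing + 17 years → 20 March 2000.
Later of the two: 25 May 2001.
Marketing Approval Extension: +1978 days → 24 October 2006.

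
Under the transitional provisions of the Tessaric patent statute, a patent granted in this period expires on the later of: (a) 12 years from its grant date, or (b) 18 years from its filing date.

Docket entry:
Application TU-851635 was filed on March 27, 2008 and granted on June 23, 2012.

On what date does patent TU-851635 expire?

2026-03-27

(a) grant + 12 years → 23 June 2024.
(b) filing + 18 years → 27 March 2026.
Later of the two: 27 March 2026.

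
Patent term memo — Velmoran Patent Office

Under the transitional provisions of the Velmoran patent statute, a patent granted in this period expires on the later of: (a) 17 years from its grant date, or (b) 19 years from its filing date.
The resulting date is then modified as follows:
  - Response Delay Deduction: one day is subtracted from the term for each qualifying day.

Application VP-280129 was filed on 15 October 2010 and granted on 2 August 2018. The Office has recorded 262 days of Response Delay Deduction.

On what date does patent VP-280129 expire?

2034-11-13

(a) grant + 17 years → 2 August 2035.
(b) filing + 19 years → 15 October 2029.
Later of the two: 2 August 2035.
Response Delay Deduction: −262 days → 13 November 2034.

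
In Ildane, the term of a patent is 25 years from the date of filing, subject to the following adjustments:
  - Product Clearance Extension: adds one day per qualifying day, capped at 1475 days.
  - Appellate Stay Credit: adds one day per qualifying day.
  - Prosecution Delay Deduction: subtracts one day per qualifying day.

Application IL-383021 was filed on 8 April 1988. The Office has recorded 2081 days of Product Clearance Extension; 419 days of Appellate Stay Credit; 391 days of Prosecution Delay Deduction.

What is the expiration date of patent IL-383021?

2017-05-20

Base term: filing date + 25 years → 8 April 2013.
Product Clearance Extension: 2081 days claimed exceeds the 1475-day cap, so +1475 days → 22 April 2017.
Appellate Stay Credit: +419 days → 15 June 2018.
Prosecution Delay Deduction: −391 days → 20 May 2017.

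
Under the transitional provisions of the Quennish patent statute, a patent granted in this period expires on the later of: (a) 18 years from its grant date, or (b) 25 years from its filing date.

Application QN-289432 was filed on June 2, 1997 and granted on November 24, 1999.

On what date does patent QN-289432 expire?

June 2, 2022

(a) grant + 18 years → 24 November 2017.
(b) filing + 25 years → 2 June 2022.
Later of the two: 2 June 2022.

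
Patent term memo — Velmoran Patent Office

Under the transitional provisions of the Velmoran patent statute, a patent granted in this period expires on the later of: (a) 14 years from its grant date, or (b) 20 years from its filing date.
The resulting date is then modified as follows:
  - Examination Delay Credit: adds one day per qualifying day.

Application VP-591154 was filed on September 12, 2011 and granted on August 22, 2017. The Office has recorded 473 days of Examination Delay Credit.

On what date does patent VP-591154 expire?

(a) grant + 14 years → 22 August 2031.
(b) filing + 20 years → 12 September 2031.
Later of the two: 12 September 2031.
Examination Delay Credit: +473 days → 28 December 2032.

December 28, 2032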